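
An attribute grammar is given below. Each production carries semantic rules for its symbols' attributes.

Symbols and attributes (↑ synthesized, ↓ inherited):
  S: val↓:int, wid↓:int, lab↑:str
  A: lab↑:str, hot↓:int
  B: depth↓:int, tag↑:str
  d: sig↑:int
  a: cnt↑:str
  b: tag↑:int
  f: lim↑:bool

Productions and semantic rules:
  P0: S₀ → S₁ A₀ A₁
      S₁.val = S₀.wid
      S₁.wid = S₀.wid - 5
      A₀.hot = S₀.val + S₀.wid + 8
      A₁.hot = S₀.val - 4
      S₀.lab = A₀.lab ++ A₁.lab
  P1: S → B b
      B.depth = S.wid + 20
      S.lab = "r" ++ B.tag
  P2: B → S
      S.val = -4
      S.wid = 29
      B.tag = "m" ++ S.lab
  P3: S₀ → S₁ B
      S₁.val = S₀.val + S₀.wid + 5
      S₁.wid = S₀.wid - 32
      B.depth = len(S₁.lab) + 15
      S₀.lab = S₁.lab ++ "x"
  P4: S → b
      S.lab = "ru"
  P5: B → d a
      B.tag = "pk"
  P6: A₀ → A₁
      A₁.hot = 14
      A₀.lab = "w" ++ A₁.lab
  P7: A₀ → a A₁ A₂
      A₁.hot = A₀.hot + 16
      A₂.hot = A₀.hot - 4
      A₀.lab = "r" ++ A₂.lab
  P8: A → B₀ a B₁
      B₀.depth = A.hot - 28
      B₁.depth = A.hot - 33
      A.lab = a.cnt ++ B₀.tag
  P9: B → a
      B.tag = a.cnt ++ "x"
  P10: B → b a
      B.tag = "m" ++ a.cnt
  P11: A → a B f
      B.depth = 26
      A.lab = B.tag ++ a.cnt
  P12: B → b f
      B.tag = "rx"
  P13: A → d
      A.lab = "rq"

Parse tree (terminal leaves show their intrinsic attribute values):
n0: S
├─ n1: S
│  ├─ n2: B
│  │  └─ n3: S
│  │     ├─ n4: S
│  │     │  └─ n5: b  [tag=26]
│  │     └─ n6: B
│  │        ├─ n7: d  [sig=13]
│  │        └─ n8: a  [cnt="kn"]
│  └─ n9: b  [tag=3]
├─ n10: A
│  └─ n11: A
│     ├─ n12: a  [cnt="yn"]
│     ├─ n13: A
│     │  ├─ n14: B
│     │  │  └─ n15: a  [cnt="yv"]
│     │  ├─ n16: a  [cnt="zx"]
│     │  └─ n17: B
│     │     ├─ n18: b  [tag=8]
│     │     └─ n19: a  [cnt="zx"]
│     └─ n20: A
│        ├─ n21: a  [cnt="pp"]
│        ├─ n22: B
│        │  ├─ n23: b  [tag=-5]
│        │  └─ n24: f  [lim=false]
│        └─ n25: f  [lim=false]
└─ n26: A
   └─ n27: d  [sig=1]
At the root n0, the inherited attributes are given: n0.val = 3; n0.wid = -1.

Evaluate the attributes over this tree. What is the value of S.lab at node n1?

1. n0.val = 3  [given at root]
2. n0.wid = -1  [given at root]
3. n1.val = -1  [S₀.wid]
4. n1.wid = -6  [S₀.wid - 5]
5. n2.depth = 14  [S.wid + 20]
6. n3.val = -4  [-4]
7. n3.wid = 29  [29]
8. n4.val = 30  [S₀.val + S₀.wid + 5]
9. n4.wid = -3  [S₀.wid - 32]
10. n5.tag = 26  [terminal]
11. n4.lab = "ru"  ["ru"]
12. n6.depth = 17  [len(S₁.lab) + 15]
13. n7.sig = 13  [terminal]
14. n8.cnt = "kn"  [terminal]
15. n6.tag = "pk"  ["pk"]
16. n3.lab = "rux"  [S₁.lab ++ "x"]
17. n2.tag = "mrux"  ["m" ++ S.lab]
18. n9.tag = 3  [terminal]
19. n1.lab = "rmrux"  ["r" ++ B.tag]
20. n10.hot = 10  [S₀.val + S₀.wid + 8]
21. n11.hot = 14  [14]
22. n12.cnt = "yn"  [terminal]
23. n13.hot = 30  [A₀.hot + 16]
24. n14.depth = 2  [A.hot - 28]
25. n15.cnt = "yv"  [terminal]
26. n14.tag = "yvx"  [a.cnt ++ "x"]
27. n16.cnt = "zx"  [terminal]
28. n17.depth = -3  [A.hot - 33]
29. n18.tag = 8  [terminal]
30. n19.cnt = "zx"  [terminal]
31. n17.tag = "mzx"  ["m" ++ a.cnt]
32. n13.lab = "zxyvx"  [a.cnt ++ B₀.tag]
33. n20.hot = 10  [A₀.hot - 4]
34. n21.cnt = "pp"  [terminal]
35. n22.depth = 26  [26]
36. n23.tag = -5  [terminal]
37. n24.lim = false  [terminal]
38. n22.tag = "rx"  ["rx"]
39. n25.lim = false  [terminal]
40. n20.lab = "rxpp"  [B.tag ++ a.cnt]
41. n11.lab = "rrxpp"  ["r" ++ A₂.lab]
42. n10.lab = "wrrxpp"  ["w" ++ A₁.lab]
43. n26.hot = -1  [S₀.val - 4]
44. n27.sig = 1  [terminal]
45. n26.lab = "rq"  ["rq"]
46. n0.lab = "wrrxpprq"  [A₀.lab ++ A₁.lab]

"rmrux"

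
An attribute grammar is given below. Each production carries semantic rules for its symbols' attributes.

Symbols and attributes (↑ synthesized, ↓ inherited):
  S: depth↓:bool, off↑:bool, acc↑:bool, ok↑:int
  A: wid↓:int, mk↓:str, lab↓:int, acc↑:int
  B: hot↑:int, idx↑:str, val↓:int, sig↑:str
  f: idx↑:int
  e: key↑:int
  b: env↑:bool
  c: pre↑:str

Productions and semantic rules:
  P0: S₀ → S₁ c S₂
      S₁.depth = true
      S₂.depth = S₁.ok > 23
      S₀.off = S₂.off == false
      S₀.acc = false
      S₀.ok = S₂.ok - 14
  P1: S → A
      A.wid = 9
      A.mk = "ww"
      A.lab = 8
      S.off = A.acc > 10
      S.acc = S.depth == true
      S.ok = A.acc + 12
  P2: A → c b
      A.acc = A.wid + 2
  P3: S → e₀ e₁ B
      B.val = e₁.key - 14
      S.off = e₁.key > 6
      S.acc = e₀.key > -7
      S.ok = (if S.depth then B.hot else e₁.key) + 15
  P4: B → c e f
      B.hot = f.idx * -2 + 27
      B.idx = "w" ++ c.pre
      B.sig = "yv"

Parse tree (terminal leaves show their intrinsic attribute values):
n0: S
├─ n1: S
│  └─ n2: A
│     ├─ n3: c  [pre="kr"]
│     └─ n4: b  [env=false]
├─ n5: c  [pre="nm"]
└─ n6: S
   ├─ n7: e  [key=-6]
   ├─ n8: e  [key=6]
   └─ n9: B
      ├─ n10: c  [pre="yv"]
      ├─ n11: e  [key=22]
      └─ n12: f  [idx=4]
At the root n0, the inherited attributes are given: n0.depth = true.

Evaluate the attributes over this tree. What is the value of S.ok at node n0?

1. n0.depth = true  [given at root]
2. n1.depth = true  [true]
3. n2.wid = 9  [9]
4. n2.mk = "ww"  ["ww"]
5. n2.lab = 8  [8]
6. n3.pre = "kr"  [terminal]
7. n4.env = false  [terminal]
8. n2.acc = 11  [A.wid + 2]
9. n1.off = true  [A.acc > 10]
10. n1.acc = true  [S.depth == true]
11. n1.ok = 23  [A.acc + 12]
12. n5.pre = "nm"  [terminal]
13. n6.depth = false  [S₁.ok > 23]
14. n7.key = -6  [terminal]
15. n8.key = 6  [terminal]
16. n9.val = -8  [e₁.key - 14]
17. n10.pre = "yv"  [terminal]
18. n11.key = 22  [terminal]
19. n12.idx = 4  [terminal]
20. n9.hot = 19  [f.idx * -2 + 27]
21. n9.idx = "wyv"  ["w" ++ c.pre]
22. n9.sig = "yv"  ["yv"]
23. n6.off = false  [e₁.key > 6]
24. n6.acc = true  [e₀.key > -7]
25. n6.ok = 21  [(if S.depth then B.hot else e₁.key) + 15]
26. n0.off = true  [S₂.off == false]
27. n0.acc = false  [false]
28. n0.ok = 7  [S₂.ok - 14]

7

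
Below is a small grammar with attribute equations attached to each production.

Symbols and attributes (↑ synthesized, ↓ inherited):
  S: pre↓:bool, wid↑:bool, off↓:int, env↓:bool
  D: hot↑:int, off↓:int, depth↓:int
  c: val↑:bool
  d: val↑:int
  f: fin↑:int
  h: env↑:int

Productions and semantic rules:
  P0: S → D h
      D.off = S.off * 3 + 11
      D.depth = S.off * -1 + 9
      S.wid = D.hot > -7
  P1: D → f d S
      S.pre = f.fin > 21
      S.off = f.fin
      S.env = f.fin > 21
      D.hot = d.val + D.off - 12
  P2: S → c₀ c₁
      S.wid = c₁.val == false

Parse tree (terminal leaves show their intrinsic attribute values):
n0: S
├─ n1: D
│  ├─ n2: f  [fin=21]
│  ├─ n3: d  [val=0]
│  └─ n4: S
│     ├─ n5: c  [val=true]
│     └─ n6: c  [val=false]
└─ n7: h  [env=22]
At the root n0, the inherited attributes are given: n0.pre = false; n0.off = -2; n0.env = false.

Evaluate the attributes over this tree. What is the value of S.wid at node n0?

1. n0.pre = false  [given at root]
2. n0.off = -2  [given at root]
3. n0.env = false  [given at root]
4. n1.off = 5  [S.off * 3 + 11]
5. n1.depth = 11  [S.off * -1 + 9]
6. n2.fin = 21  [terminal]
7. n3.val = 0  [terminal]
8. n4.pre = false  [f.fin > 21]
9. n4.off = 21  [f.fin]
10. n4.env = false  [f.fin > 21]
11. n5.val = true  [terminal]
12. n6.val = false  [terminal]
13. n4.wid = true  [c₁.val == false]
14. n1.hot = -7  [d.val + D.off - 12]
15. n7.env = 22  [terminal]
16. n0.wid = false  [D.hot > -7]

false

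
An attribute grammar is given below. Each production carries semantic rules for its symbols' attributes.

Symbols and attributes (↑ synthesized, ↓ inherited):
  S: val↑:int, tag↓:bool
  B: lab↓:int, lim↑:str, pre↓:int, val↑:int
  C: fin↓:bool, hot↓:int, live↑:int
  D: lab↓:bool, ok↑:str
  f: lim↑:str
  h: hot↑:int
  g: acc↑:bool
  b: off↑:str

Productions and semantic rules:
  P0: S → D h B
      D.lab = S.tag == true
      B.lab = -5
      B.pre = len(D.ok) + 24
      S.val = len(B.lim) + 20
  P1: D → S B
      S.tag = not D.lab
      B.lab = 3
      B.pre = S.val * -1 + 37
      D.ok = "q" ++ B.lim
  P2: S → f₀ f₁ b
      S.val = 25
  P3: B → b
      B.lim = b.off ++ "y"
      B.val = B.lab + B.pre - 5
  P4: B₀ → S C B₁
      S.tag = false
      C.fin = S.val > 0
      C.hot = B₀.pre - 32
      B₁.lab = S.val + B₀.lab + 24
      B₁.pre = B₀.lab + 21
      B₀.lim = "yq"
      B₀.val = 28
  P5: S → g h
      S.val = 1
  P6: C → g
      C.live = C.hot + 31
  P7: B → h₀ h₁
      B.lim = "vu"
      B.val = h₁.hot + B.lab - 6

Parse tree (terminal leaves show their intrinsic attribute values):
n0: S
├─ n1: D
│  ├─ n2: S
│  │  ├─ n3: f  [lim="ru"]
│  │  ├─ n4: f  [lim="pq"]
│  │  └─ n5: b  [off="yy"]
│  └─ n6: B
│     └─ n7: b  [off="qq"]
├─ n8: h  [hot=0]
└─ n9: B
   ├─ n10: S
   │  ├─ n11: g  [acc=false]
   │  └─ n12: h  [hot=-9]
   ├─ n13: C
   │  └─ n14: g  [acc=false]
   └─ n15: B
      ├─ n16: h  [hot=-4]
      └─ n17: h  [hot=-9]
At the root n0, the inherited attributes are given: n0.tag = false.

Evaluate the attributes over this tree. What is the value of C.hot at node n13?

1. n0.tag = false  [given at root]
2. n1.lab = false  [S.tag == true]
3. n2.tag = true  [not D.lab]
4. n3.lim = "ru"  [terminal]
5. n4.lim = "pq"  [terminal]
6. n5.off = "yy"  [terminal]
7. n2.val = 25  [25]
8. n6.lab = 3  [3]
9. n6.pre = 12  [S.val * -1 + 37]
10. n7.off = "qq"  [terminal]
11. n6.lim = "qqy"  [b.off ++ "y"]
12. n6.val = 10  [B.lab + B.pre - 5]
13. n1.ok = "qqqy"  ["q" ++ B.lim]
14. n8.hot = 0  [terminal]
15. n9.lab = -5  [-5]
16. n9.pre = 28  [len(D.ok) + 24]
17. n10.tag = false  [false]
18. n11.acc = false  [terminal]
19. n12.hot = -9  [terminal]
20. n10.val = 1  [1]
21. n13.fin = true  [S.val > 0]
22. n13.hot = -4  [B₀.pre - 32]
23. n14.acc = false  [terminal]
24. n13.live = 27  [C.hot + 31]
25. n15.lab = 20  [S.val + B₀.lab + 24]
26. n15.pre = 16  [B₀.lab + 21]
27. n16.hot = -4  [terminal]
28. n17.hot = -9  [terminal]
29. n15.lim = "vu"  ["vu"]
30. n15.val = 5  [h₁.hot + B.lab - 6]
31. n9.lim = "yq"  ["yq"]
32. n9.val = 28  [28]
33. n0.val = 22  [len(B.lim) + 20]

-4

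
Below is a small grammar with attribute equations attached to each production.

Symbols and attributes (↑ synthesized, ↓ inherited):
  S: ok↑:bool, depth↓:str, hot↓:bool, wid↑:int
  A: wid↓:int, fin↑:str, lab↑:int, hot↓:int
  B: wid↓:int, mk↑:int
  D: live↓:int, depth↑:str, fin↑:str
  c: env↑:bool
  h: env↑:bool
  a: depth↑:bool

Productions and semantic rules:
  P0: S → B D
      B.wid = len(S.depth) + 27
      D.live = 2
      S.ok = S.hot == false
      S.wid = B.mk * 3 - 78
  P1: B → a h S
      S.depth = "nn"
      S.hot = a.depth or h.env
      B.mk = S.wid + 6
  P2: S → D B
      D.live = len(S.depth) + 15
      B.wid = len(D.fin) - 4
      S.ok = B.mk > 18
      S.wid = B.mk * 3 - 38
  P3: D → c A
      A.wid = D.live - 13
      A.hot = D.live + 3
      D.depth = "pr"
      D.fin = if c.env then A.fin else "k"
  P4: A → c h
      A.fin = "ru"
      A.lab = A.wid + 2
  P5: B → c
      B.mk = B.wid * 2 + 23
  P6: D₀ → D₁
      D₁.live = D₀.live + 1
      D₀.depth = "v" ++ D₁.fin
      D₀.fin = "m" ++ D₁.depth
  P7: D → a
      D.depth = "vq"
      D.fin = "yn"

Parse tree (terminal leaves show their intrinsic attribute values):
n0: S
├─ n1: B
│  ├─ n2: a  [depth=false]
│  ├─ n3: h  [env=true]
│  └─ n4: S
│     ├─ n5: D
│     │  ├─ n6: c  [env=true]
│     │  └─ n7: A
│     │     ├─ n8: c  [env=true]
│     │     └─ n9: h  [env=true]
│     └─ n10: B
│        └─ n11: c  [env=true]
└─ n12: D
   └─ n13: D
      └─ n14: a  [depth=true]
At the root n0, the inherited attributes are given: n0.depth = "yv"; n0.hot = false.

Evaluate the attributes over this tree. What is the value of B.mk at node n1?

25

1. n0.depth = "yv"  [given at root]
2. n0.hot = false  [given at root]
3. n1.wid = 29  [len(S.depth) + 27]
4. n2.depth = false  [terminal]
5. n3.env = true  [terminal]
6. n4.depth = "nn"  ["nn"]
7. n4.hot = true  [a.depth or h.env]
8. n5.live = 17  [len(S.depth) + 15]
9. n6.env = true  [terminal]
10. n7.wid = 4  [D.live - 13]
11. n7.hot = 20  [D.live + 3]
12. n8.env = true  [terminal]
13. n9.env = true  [terminal]
14. n7.fin = "ru"  ["ru"]
15. n7.lab = 6  [A.wid + 2]
16. n5.depth = "pr"  ["pr"]
17. n5.fin = "ru"  [if c.env then A.fin else "k"]
18. n10.wid = -2  [len(D.fin) - 4]
19. n11.env = true  [terminal]
20. n10.mk = 19  [B.wid * 2 + 23]
21. n4.ok = true  [B.mk > 18]
22. n4.wid = 19  [B.mk * 3 - 38]
23. n1.mk = 25  [S.wid + 6]
24. n12.live = 2  [2]
25. n13.live = 3  [D₀.live + 1]
26. n14.depth = true  [terminal]
27. n13.depth = "vq"  ["vq"]
28. n13.fin = "yn"  ["yn"]
29. n12.depth = "vyn"  ["v" ++ D₁.fin]
30. n12.fin = "mvq"  ["m" ++ D₁.depth]
31. n0.ok = true  [S.hot == false]
32. n0.wid = -3  [B.mk * 3 - 78]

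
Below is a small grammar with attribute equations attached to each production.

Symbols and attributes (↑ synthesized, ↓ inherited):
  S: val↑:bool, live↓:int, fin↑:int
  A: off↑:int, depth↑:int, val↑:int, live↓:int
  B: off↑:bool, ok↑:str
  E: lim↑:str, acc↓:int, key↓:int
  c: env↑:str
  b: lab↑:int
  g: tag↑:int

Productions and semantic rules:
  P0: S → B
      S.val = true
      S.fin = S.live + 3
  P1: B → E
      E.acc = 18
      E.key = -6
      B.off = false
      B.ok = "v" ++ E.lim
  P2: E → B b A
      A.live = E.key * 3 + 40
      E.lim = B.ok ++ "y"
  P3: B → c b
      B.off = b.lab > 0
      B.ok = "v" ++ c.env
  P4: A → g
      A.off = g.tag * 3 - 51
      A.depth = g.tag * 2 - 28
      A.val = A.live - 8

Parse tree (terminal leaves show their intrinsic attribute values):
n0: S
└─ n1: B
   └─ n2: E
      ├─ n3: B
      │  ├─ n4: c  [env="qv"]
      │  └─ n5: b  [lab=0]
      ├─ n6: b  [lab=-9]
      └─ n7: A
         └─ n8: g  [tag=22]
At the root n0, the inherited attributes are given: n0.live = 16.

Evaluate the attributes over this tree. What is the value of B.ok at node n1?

"vvqvy"

1. n0.live = 16  [given at root]
2. n2.acc = 18  [18]
3. n2.key = -6  [-6]
4. n4.env = "qv"  [terminal]
5. n5.lab = 0  [terminal]
6. n3.off = false  [b.lab > 0]
7. n3.ok = "vqv"  ["v" ++ c.env]
8. n6.lab = -9  [terminal]
9. n7.live = 22  [E.key * 3 + 40]
10. n8.tag = 22  [terminal]
11. n7.off = 15  [g.tag * 3 - 51]
12. n7.depth = 16  [g.tag * 2 - 28]
13. n7.val = 14  [A.live - 8]
14. n2.lim = "vqvy"  [B.ok ++ "y"]
15. n1.off = false  [false]
16. n1.ok = "vvqvy"  ["v" ++ E.lim]
17. n0.val = true  [true]
18. n0.fin = 19  [S.live + 3]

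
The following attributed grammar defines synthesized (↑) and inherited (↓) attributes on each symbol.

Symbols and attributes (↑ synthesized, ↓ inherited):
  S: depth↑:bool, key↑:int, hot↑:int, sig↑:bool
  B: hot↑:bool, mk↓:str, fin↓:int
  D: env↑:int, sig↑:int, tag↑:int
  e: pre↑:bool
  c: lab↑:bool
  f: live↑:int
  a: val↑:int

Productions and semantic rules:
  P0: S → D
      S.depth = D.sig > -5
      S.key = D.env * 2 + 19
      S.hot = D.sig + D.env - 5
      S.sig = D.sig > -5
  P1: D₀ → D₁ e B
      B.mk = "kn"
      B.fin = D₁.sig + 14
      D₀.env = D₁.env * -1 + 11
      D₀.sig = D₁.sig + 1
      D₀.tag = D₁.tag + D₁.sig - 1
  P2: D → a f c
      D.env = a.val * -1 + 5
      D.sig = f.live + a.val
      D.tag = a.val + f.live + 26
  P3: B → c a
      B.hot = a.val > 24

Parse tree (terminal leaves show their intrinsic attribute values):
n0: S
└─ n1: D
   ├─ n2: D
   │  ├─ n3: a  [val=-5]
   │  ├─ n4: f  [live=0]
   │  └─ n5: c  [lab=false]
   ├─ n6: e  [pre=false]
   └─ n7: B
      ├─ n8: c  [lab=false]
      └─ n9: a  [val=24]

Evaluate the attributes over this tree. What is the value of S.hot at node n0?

-8

1. n3.val = -5  [terminal]
2. n4.live = 0  [terminal]
3. n5.lab = false  [terminal]
4. n2.env = 10  [a.val * -1 + 5]
5. n2.sig = -5  [f.live + a.val]
6. n2.tag = 21  [a.val + f.live + 26]
7. n6.pre = false  [terminal]
8. n7.mk = "kn"  ["kn"]
9. n7.fin = 9  [D₁.sig + 14]
10. n8.lab = false  [terminal]
11. n9.val = 24  [terminal]
12. n7.hot = false  [a.val > 24]
13. n1.env = 1  [D₁.env * -1 + 11]
14. n1.sig = -4  [D₁.sig + 1]
15. n1.tag = 15  [D₁.tag + D₁.sig - 1]
16. n0.depth = true  [D.sig > -5]
17. n0.key = 21  [D.env * 2 + 19]
18. n0.hot = -8  [D.sig + D.env - 5]
19. n0.sig = true  [D.sig > -5]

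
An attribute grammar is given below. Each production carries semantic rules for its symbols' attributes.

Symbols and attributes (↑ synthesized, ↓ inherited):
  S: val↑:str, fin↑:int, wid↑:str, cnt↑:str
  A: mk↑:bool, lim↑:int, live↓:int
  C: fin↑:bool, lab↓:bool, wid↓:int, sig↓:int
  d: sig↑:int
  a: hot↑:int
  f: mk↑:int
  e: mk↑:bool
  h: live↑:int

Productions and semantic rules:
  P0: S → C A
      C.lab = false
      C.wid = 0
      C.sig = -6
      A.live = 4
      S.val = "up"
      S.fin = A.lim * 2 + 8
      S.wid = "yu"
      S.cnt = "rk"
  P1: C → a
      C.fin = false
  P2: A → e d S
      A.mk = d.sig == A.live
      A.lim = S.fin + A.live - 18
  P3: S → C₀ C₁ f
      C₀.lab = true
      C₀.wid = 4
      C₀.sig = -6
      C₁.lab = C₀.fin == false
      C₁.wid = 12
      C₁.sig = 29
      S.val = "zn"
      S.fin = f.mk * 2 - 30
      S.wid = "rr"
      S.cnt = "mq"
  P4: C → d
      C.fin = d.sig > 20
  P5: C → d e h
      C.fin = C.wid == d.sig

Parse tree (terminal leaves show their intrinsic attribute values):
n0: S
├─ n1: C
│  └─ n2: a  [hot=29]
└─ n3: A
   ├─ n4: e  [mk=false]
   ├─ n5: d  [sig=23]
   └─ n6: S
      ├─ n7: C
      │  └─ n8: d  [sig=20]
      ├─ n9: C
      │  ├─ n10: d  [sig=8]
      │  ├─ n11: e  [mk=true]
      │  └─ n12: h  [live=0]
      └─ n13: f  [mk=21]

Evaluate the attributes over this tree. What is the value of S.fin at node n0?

1. n1.lab = false  [false]
2. n1.wid = 0  [0]
3. n1.sig = -6  [-6]
4. n2.hot = 29  [terminal]
5. n1.fin = false  [false]
6. n3.live = 4  [4]
7. n4.mk = false  [terminal]
8. n5.sig = 23  [terminal]
9. n7.lab = true  [true]
10. n7.wid = 4  [4]
11. n7.sig = -6  [-6]
12. n8.sig = 20  [terminal]
13. n7.fin = false  [d.sig > 20]
14. n9.lab = true  [C₀.fin == false]
15. n9.wid = 12  [12]
16. n9.sig = 29  [29]
17. n10.sig = 8  [terminal]
18. n11.mk = true  [terminal]
19. n12.live = 0  [terminal]
20. n9.fin = false  [C.wid == d.sig]
21. n13.mk = 21  [terminal]
22. n6.val = "zn"  ["zn"]
23. n6.fin = 12  [f.mk * 2 - 30]
24. n6.wid = "rr"  ["rr"]
25. n6.cnt = "mq"  ["mq"]
26. n3.mk = false  [d.sig == A.live]
27. n3.lim = -2  [S.fin + A.live - 18]
28. n0.val = "up"  ["up"]
29. n0.fin = 4  [A.lim * 2 + 8]
30. n0.wid = "yu"  ["yu"]
31. n0.cnt = "rk"  ["rk"]

4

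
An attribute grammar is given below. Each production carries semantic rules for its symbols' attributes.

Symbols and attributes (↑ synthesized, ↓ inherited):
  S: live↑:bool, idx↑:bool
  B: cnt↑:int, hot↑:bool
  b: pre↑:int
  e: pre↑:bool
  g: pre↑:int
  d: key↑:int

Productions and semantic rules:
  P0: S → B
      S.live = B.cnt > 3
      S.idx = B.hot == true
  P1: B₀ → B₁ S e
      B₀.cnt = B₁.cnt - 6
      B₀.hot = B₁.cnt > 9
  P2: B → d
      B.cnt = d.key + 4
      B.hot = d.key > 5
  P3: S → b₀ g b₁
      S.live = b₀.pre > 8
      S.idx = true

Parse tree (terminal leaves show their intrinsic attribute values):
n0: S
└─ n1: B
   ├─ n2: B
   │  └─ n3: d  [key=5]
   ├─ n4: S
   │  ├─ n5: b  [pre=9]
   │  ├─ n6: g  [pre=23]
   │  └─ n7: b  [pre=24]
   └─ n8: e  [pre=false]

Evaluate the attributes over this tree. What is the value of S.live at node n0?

false

1. n3.key = 5  [terminal]
2. n2.cnt = 9  [d.key + 4]
3. n2.hot = false  [d.key > 5]
4. n5.pre = 9  [terminal]
5. n6.pre = 23  [terminal]
6. n7.pre = 24  [terminal]
7. n4.live = true  [b₀.pre > 8]
8. n4.idx = true  [true]
9. n8.pre = false  [terminal]
10. n1.cnt = 3  [B₁.cnt - 6]
11. n1.hot = false  [B₁.cnt > 9]
12. n0.live = false  [B.cnt > 3]
13. n0.idx = false  [B.hot == true]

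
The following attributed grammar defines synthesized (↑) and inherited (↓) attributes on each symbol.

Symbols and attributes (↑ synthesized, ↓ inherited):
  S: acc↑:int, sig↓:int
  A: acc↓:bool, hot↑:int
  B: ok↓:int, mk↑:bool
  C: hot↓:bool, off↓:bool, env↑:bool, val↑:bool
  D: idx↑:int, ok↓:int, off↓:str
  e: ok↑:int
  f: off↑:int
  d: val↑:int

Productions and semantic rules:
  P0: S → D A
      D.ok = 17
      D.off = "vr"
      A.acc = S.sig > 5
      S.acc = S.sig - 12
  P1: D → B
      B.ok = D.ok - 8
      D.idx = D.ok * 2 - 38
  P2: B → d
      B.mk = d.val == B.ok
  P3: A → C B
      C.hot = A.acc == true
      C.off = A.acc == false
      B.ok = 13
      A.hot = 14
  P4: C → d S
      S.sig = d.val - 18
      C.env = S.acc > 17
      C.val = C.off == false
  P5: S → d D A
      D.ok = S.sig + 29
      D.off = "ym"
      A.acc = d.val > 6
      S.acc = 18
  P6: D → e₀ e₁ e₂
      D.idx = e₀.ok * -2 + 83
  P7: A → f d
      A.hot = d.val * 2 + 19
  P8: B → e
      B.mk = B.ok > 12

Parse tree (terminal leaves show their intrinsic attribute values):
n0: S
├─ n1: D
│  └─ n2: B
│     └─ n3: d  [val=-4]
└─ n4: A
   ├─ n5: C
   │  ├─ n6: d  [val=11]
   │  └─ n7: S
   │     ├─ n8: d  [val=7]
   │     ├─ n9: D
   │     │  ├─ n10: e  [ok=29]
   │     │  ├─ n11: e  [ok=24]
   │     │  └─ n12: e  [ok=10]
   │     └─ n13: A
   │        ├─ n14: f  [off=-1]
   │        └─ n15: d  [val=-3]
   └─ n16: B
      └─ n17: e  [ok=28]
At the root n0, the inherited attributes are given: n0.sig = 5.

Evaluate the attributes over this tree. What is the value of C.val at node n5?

1. n0.sig = 5  [given at root]
2. n1.ok = 17  [17]
3. n1.off = "vr"  ["vr"]
4. n2.ok = 9  [D.ok - 8]
5. n3.val = -4  [terminal]
6. n2.mk = false  [d.val == B.ok]
7. n1.idx = -4  [D.ok * 2 - 38]
8. n4.acc = false  [S.sig > 5]
9. n5.hot = false  [A.acc == true]
10. n5.off = true  [A.acc == false]
11. n6.val = 11  [terminal]
12. n7.sig = -7  [d.val - 18]
13. n8.val = 7  [terminal]
14. n9.ok = 22  [S.sig + 29]
15. n9.off = "ym"  ["ym"]
16. n10.ok = 29  [terminal]
17. n11.ok = 24  [terminal]
18. n12.ok = 10  [terminal]
19. n9.idx = 25  [e₀.ok * -2 + 83]
20. n13.acc = true  [d.val > 6]
21. n14.off = -1  [terminal]
22. n15.val = -3  [terminal]
23. n13.hot = 13  [d.val * 2 + 19]
24. n7.acc = 18  [18]
25. n5.env = true  [S.acc > 17]
26. n5.val = false  [C.off == false]
27. n16.ok = 13  [13]
28. n17.ok = 28  [terminal]
29. n16.mk = true  [B.ok > 12]
30. n4.hot = 14  [14]
31. n0.acc = -7  [S.sig - 12]

false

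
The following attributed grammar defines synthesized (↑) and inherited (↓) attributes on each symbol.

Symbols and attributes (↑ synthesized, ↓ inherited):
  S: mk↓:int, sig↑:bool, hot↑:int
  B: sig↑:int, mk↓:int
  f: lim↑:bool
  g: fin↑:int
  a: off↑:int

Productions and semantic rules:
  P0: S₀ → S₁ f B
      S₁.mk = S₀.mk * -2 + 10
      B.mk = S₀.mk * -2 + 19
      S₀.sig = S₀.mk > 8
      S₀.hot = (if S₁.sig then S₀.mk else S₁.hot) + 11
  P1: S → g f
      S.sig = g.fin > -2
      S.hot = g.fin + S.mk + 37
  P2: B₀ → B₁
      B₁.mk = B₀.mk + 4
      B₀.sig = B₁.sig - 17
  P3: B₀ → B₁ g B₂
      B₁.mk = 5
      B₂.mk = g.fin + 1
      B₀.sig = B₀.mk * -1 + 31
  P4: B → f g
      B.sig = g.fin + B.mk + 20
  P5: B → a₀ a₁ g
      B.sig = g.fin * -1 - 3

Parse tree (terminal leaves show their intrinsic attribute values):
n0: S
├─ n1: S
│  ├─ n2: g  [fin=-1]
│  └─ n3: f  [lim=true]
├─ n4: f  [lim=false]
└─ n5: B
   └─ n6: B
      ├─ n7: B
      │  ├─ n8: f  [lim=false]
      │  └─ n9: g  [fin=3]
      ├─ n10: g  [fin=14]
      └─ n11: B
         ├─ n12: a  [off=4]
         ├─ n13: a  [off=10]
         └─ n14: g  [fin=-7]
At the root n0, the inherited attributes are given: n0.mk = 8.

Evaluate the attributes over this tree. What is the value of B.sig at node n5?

1. n0.mk = 8  [given at root]
2. n1.mk = -6  [S₀.mk * -2 + 10]
3. n2.fin = -1  [terminal]
4. n3.lim = true  [terminal]
5. n1.sig = true  [g.fin > -2]
6. n1.hot = 30  [g.fin + S.mk + 37]
7. n4.lim = false  [terminal]
8. n5.mk = 3  [S₀.mk * -2 + 19]
9. n6.mk = 7  [B₀.mk + 4]
10. n7.mk = 5  [5]
11. n8.lim = false  [terminal]
12. n9.fin = 3  [terminal]
13. n7.sig = 28  [g.fin + B.mk + 20]
14. n10.fin = 14  [terminal]
15. n11.mk = 15  [g.fin + 1]
16. n12.off = 4  [terminal]
17. n13.off = 10  [terminal]
18. n14.fin = -7  [terminal]
19. n11.sig = 4  [g.fin * -1 - 3]
20. n6.sig = 24  [B₀.mk * -1 + 31]
21. n5.sig = 7  [B₁.sig - 17]
22. n0.sig = false  [S₀.mk > 8]
23. n0.hot = 19  [(if S₁.sig then S₀.mk else S₁.hot) + 11]

7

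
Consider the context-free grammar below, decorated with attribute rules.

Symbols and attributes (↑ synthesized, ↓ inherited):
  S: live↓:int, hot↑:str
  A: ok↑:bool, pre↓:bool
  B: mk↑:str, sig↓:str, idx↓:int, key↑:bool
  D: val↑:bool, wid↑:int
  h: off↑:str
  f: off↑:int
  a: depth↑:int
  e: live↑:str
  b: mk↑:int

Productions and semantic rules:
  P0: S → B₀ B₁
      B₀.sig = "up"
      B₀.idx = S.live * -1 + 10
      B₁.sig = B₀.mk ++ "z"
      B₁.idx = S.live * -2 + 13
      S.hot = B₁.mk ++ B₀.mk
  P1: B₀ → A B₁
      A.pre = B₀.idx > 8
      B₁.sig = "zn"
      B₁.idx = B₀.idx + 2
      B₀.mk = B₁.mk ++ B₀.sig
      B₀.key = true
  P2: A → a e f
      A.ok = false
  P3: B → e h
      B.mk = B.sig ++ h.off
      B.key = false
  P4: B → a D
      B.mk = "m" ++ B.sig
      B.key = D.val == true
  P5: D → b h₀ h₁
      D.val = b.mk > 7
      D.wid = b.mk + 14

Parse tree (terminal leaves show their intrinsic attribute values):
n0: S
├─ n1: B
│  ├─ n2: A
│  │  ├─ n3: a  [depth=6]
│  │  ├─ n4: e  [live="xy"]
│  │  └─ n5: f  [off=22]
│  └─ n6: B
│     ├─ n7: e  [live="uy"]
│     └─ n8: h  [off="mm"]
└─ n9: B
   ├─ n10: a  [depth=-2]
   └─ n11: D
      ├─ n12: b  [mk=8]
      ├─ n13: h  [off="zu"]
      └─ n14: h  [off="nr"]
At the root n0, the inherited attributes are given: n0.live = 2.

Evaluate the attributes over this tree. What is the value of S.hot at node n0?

"mznmmupzznmmup"

1. n0.live = 2  [given at root]
2. n1.sig = "up"  ["up"]
3. n1.idx = 8  [S.live * -1 + 10]
4. n2.pre = false  [B₀.idx > 8]
5. n3.depth = 6  [terminal]
6. n4.live = "xy"  [terminal]
7. n5.off = 22  [terminal]
8. n2.ok = false  [false]
9. n6.sig = "zn"  ["zn"]
10. n6.idx = 10  [B₀.idx + 2]
11. n7.live = "uy"  [terminal]
12. n8.off = "mm"  [terminal]
13. n6.mk = "znmm"  [B.sig ++ h.off]
14. n6.key = false  [false]
15. n1.mk = "znmmup"  [B₁.mk ++ B₀.sig]
16. n1.key = true  [true]
17. n9.sig = "znmmupz"  [B₀.mk ++ "z"]
18. n9.idx = 9  [S.live * -2 + 13]
19. n10.depth = -2  [terminal]
20. n12.mk = 8  [terminal]
21. n13.off = "zu"  [terminal]
22. n14.off = "nr"  [terminal]
23. n11.val = true  [b.mk > 7]
24. n11.wid = 22  [b.mk + 14]
25. n9.mk = "mznmmupz"  ["m" ++ B.sig]
26. n9.key = true  [D.val == true]
27. n0.hot = "mznmmupzznmmup"  [B₁.mk ++ B₀.mk]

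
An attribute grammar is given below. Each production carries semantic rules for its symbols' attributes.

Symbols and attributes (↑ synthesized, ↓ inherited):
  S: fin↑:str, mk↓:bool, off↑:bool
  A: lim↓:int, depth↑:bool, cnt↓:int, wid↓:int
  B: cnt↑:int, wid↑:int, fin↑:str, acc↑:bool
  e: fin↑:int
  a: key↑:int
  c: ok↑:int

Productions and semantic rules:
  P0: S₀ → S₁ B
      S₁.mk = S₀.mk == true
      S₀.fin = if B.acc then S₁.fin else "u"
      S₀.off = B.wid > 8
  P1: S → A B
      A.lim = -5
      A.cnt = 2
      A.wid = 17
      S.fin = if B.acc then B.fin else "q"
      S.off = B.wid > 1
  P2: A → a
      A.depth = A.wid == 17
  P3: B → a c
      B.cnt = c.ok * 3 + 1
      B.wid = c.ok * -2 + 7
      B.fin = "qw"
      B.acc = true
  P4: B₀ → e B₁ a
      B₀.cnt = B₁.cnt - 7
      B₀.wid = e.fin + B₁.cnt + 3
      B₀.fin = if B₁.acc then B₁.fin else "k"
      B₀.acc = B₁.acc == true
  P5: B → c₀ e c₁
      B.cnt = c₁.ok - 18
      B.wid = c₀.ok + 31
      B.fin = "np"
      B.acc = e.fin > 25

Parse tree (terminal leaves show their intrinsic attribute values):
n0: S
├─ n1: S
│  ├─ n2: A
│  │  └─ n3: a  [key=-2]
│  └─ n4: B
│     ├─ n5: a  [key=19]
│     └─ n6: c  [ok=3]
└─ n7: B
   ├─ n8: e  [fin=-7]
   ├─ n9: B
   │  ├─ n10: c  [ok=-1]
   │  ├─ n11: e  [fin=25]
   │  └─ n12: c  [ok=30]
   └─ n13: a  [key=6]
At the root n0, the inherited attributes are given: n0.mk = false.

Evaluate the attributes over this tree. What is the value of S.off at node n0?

false

1. n0.mk = false  [given at root]
2. n1.mk = false  [S₀.mk == true]
3. n2.lim = -5  [-5]
4. n2.cnt = 2  [2]
5. n2.wid = 17  [17]
6. n3.key = -2  [terminal]
7. n2.depth = true  [A.wid == 17]
8. n5.key = 19  [terminal]
9. n6.ok = 3  [terminal]
10. n4.cnt = 10  [c.ok * 3 + 1]
11. n4.wid = 1  [c.ok * -2 + 7]
12. n4.fin = "qw"  ["qw"]
13. n4.acc = true  [true]
14. n1.fin = "qw"  [if B.acc then B.fin else "q"]
15. n1.off = false  [B.wid > 1]
16. n8.fin = -7  [terminal]
17. n10.ok = -1  [terminal]
18. n11.fin = 25  [terminal]
19. n12.ok = 30  [terminal]
20. n9.cnt = 12  [c₁.ok - 18]
21. n9.wid = 30  [c₀.ok + 31]
22. n9.fin = "np"  ["np"]
23. n9.acc = false  [e.fin > 25]
24. n13.key = 6  [terminal]
25. n7.cnt = 5  [B₁.cnt - 7]
26. n7.wid = 8  [e.fin + B₁.cnt + 3]
27. n7.fin = "k"  [if B₁.acc then B₁.fin else "k"]
28. n7.acc = false  [B₁.acc == true]
29. n0.fin = "u"  [if B.acc then S₁.fin else "u"]
30. n0.off = false  [B.wid > 8]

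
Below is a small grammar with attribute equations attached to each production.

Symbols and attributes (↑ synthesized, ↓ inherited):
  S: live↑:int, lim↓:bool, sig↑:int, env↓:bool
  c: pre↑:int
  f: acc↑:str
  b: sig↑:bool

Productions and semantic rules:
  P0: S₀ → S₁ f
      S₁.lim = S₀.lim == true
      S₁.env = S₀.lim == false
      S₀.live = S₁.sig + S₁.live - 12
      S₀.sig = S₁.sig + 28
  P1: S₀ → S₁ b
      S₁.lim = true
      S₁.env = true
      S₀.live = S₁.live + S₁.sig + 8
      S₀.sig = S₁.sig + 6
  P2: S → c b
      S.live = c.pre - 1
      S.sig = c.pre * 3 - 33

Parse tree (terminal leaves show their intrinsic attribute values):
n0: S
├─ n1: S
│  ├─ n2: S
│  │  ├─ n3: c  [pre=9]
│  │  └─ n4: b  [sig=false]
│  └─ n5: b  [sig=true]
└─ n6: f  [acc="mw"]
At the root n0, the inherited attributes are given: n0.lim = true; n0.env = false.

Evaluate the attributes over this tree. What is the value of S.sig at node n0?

1. n0.lim = true  [given at root]
2. n0.env = false  [given at root]
3. n1.lim = true  [S₀.lim == true]
4. n1.env = false  [S₀.lim == false]
5. n2.lim = true  [true]
6. n2.env = true  [true]
7. n3.pre = 9  [terminal]
8. n4.sig = false  [terminal]
9. n2.live = 8  [c.pre - 1]
10. n2.sig = -6  [c.pre * 3 - 33]
11. n5.sig = true  [terminal]
12. n1.live = 10  [S₁.live + S₁.sig + 8]
13. n1.sig = 0  [S₁.sig + 6]
14. n6.acc = "mw"  [terminal]
15. n0.live = -2  [S₁.sig + S₁.live - 12]
16. n0.sig = 28  [S₁.sig + 28]

28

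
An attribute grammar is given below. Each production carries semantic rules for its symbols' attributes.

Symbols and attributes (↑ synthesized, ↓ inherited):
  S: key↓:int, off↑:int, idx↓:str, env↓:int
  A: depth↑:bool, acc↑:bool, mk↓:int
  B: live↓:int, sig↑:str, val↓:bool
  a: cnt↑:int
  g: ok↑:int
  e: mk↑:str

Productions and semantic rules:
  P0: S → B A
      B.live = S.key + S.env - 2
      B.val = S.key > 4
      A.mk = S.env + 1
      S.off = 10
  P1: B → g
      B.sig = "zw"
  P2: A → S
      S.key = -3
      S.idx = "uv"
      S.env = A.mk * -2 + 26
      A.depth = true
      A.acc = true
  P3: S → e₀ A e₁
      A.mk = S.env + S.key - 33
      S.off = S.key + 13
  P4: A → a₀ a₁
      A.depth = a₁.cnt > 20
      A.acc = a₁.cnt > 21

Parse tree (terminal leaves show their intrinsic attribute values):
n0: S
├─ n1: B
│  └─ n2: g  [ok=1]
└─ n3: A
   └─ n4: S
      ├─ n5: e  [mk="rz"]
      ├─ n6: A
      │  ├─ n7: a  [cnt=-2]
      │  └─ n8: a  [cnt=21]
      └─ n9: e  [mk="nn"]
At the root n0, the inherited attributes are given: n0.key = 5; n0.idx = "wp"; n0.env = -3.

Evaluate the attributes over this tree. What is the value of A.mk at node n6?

-6

1. n0.key = 5  [given at root]
2. n0.idx = "wp"  [given at root]
3. n0.env = -3  [given at root]
4. n1.live = 0  [S.key + S.env - 2]
5. n1.val = true  [S.key > 4]
6. n2.ok = 1  [terminal]
7. n1.sig = "zw"  ["zw"]
8. n3.mk = -2  [S.env + 1]
9. n4.key = -3  [-3]
10. n4.idx = "uv"  ["uv"]
11. n4.env = 30  [A.mk * -2 + 26]
12. n5.mk = "rz"  [terminal]
13. n6.mk = -6  [S.env + S.key - 33]
14. n7.cnt = -2  [terminal]
15. n8.cnt = 21  [terminal]
16. n6.depth = true  [a₁.cnt > 20]
17. n6.acc = false  [a₁.cnt > 21]
18. n9.mk = "nn"  [terminal]
19. n4.off = 10  [S.key + 13]
20. n3.depth = true  [true]
21. n3.acc = true  [true]
22. n0.off = 10  [10]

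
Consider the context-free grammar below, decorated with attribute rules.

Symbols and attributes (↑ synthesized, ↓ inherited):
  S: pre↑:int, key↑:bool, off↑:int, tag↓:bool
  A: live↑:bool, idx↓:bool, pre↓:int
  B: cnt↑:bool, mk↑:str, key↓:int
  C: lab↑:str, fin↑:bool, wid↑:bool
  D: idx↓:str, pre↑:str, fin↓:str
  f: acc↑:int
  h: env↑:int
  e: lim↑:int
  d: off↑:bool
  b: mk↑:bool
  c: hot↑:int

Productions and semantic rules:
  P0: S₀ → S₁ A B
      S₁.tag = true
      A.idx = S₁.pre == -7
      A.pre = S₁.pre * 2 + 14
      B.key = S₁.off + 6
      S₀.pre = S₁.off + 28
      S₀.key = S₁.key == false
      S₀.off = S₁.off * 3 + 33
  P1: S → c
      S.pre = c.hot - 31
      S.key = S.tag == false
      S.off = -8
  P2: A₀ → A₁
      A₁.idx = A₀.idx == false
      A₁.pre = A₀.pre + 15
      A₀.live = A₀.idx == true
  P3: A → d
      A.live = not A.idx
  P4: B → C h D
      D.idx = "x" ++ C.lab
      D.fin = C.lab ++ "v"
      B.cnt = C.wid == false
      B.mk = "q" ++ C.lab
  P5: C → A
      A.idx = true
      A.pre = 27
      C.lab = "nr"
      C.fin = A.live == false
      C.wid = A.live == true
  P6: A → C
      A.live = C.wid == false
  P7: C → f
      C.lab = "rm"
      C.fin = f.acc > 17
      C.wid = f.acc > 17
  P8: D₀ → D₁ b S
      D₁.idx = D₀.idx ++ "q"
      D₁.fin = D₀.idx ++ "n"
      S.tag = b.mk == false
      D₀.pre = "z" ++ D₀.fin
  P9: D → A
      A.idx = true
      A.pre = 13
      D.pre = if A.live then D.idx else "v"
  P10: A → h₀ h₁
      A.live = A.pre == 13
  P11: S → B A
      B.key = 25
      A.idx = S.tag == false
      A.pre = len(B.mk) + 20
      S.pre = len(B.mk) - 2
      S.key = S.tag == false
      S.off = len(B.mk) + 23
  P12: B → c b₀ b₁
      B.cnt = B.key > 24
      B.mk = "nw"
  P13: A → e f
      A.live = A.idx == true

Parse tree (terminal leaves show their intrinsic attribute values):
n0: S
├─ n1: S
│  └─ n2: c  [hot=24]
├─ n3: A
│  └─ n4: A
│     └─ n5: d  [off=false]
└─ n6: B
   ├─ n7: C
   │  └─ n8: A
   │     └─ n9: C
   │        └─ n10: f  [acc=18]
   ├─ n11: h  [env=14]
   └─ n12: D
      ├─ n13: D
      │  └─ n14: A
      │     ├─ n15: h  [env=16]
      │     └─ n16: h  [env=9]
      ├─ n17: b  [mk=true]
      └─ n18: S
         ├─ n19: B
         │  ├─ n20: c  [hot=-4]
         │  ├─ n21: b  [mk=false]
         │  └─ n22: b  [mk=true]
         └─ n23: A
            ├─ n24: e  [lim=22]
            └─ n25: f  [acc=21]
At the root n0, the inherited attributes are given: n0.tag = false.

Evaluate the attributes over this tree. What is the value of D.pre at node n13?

1. n0.tag = false  [given at root]
2. n1.tag = true  [true]
3. n2.hot = 24  [terminal]
4. n1.pre = -7  [c.hot - 31]
5. n1.key = false  [S.tag == false]
6. n1.off = -8  [-8]
7. n3.idx = true  [S₁.pre == -7]
8. n3.pre = 0  [S₁.pre * 2 + 14]
9. n4.idx = false  [A₀.idx == false]
10. n4.pre = 15  [A₀.pre + 15]
11. n5.off = false  [terminal]
12. n4.live = true  [not A.idx]
13. n3.live = true  [A₀.idx == true]
14. n6.key = -2  [S₁.off + 6]
15. n8.idx = true  [true]
16. n8.pre = 27  [27]
17. n10.acc = 18  [terminal]
18. n9.lab = "rm"  ["rm"]
19. n9.fin = true  [f.acc > 17]
20. n9.wid = true  [f.acc > 17]
21. n8.live = false  [C.wid == false]
22. n7.lab = "nr"  ["nr"]
23. n7.fin = true  [A.live == false]
24. n7.wid = false  [A.live == true]
25. n11.env = 14  [terminal]
26. n12.idx = "xnr"  ["x" ++ C.lab]
27. n12.fin = "nrv"  [C.lab ++ "v"]
28. n13.idx = "xnrq"  [D₀.idx ++ "q"]
29. n13.fin = "xnrn"  [D₀.idx ++ "n"]
30. n14.idx = true  [true]
31. n14.pre = 13  [13]
32. n15.env = 16  [terminal]
33. n16.env = 9  [terminal]
34. n14.live = true  [A.pre == 13]
35. n13.pre = "xnrq"  [if A.live then D.idx else "v"]
36. n17.mk = true  [terminal]
37. n18.tag = false  [b.mk == false]
38. n19.key = 25  [25]
39. n20.hot = -4  [terminal]
40. n21.mk = false  [terminal]
41. n22.mk = true  [terminal]
42. n19.cnt = true  [B.key > 24]
43. n19.mk = "nw"  ["nw"]
44. n23.idx = true  [S.tag == false]
45. n23.pre = 22  [len(B.mk) + 20]
46. n24.lim = 22  [terminal]
47. n25.acc = 21  [terminal]
48. n23.live = true  [A.idx == true]
49. n18.pre = 0  [len(B.mk) - 2]
50. n18.key = true  [S.tag == false]
51. n18.off = 25  [len(B.mk) + 23]
52. n12.pre = "znrv"  ["z" ++ D₀.fin]
53. n6.cnt = true  [C.wid == false]
54. n6.mk = "qnr"  ["q" ++ C.lab]
55. n0.pre = 20  [S₁.off + 28]
56. n0.key = true  [S₁.key == false]
57. n0.off = 9  [S₁.off * 3 + 33]

"xnrq"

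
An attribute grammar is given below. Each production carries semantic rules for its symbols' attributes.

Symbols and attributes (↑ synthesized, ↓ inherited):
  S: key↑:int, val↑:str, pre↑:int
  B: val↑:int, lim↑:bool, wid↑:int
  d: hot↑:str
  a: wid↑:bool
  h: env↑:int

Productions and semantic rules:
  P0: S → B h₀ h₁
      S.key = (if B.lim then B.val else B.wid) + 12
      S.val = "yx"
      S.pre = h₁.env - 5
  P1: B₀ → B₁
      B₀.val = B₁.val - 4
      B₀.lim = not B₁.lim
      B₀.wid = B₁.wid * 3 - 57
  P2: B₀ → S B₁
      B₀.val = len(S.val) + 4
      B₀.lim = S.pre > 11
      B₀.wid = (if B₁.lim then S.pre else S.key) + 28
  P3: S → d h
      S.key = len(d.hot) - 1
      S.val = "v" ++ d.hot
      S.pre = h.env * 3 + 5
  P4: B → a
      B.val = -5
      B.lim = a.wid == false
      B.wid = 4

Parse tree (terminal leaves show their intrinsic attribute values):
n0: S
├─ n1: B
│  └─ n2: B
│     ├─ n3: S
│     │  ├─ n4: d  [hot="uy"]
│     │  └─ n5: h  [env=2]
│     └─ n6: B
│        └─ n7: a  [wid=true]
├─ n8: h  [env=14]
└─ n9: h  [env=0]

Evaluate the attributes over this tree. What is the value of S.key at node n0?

15

1. n4.hot = "uy"  [terminal]
2. n5.env = 2  [terminal]
3. n3.key = 1  [len(d.hot) - 1]
4. n3.val = "vuy"  ["v" ++ d.hot]
5. n3.pre = 11  [h.env * 3 + 5]
6. n7.wid = true  [terminal]
7. n6.val = -5  [-5]
8. n6.lim = false  [a.wid == false]
9. n6.wid = 4  [4]
10. n2.val = 7  [len(S.val) + 4]
11. n2.lim = false  [S.pre > 11]
12. n2.wid = 29  [(if B₁.lim then S.pre else S.key) + 28]
13. n1.val = 3  [B₁.val - 4]
14. n1.lim = true  [not B₁.lim]
15. n1.wid = 30  [B₁.wid * 3 - 57]
16. n8.env = 14  [terminal]
17. n9.env = 0  [terminal]
18. n0.key = 15  [(if B.lim then B.val else B.wid) + 12]
19. n0.val = "yx"  ["yx"]
20. n0.pre = -5  [h₁.env - 5]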